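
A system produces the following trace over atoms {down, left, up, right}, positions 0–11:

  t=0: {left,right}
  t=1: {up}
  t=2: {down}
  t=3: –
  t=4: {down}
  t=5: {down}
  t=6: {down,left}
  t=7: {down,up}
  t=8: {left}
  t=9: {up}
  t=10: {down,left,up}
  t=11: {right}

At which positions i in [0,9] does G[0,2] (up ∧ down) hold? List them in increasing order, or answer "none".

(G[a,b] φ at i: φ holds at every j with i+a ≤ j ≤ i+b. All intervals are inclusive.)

Evaluate at each i in [0,9]:
  i=0: ✗ (fails at j=0)
  i=1: ✗ (fails at j=1)
  i=2: ✗ (fails at j=2)
  i=3: ✗ (fails at j=3)
  i=4: ✗ (fails at j=4)
  i=5: ✗ (fails at j=5)
  i=6: ✗ (fails at j=6)
  i=7: ✗ (fails at j=8)
  i=8: ✗ (fails at j=8)
  i=9: ✗ (fails at j=9)

none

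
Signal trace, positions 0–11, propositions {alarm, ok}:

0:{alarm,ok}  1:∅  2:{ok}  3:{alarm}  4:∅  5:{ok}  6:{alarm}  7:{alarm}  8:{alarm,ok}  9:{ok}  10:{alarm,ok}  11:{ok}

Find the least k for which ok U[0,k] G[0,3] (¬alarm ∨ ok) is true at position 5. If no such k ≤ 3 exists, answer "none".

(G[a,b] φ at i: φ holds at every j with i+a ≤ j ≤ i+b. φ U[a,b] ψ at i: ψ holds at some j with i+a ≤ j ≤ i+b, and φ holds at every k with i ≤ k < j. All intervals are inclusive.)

Need earliest j ≥ 5 with G[0,3] (¬alarm ∨ ok), and ok at every k in [5,j-1].
  j=5: rhs fails.
  j=6: rhs fails.
  j=7: rhs fails.
  j=8: rhs holds but lhs fails at k=6.
No witness within the range → none.

none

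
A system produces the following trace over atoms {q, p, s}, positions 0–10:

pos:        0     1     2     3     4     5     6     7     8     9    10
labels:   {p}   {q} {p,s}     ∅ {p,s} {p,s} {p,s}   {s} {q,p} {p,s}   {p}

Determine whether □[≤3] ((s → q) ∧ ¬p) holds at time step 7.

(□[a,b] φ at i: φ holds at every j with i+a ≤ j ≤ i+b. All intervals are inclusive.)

Check ((s → q) ∧ ¬p) at every j in [7,10]:
  j=7: false
  j=8: false
  j=9: false
  j=10: false
Fails at j=7 → formula fails.

False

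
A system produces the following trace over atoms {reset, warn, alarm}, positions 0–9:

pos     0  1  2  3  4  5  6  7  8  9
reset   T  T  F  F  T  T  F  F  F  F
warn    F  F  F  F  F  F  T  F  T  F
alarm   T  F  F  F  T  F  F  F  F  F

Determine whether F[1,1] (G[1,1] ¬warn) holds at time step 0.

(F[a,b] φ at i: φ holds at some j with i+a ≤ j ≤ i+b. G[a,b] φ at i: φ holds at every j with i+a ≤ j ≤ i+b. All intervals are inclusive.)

Yes

Check G[1,1] ¬warn at each j in [1,1]:
  j=1: holds on [2,2]
Found at j=1 → formula holds.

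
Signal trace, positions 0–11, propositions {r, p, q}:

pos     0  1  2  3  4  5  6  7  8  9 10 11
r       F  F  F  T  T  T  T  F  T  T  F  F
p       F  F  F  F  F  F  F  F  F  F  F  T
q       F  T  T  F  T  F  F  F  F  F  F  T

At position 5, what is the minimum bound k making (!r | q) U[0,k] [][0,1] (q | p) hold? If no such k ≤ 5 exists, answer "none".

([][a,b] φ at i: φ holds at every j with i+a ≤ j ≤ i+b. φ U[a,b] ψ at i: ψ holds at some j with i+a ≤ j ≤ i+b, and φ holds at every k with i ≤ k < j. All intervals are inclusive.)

Need earliest j ≥ 5 with [][0,1] (q | p), and (!r | q) at every k in [5,j-1].
  j=5: rhs fails.
  j=6: rhs fails.
  j=7: rhs fails.
  j=8: rhs fails.
  j=9: rhs fails.
  j=10: rhs fails.
No witness within the range → none.

none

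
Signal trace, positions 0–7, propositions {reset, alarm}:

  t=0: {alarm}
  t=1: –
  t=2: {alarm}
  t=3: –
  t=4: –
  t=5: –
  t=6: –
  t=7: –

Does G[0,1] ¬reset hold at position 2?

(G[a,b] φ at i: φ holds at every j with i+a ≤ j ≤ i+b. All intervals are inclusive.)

Holds

Check ¬reset at every j in [2,3]:
  j=2: true
  j=3: true
All positions satisfy it → formula holds.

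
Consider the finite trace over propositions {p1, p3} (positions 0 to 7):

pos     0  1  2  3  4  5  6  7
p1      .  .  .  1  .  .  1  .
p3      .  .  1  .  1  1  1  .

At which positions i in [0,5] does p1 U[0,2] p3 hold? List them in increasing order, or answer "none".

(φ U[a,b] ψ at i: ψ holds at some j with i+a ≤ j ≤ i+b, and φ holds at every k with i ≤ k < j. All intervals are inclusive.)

Evaluate at each i in [0,5]:
  i=0: ✗ (lhs fails at k=0 before rhs at j=2)
  i=1: ✗ (lhs fails at k=1 before rhs at j=2)
  i=2: ✓ (rhs at j=2)
  i=3: ✓ (rhs at j=4; lhs holds on [3,3])
  i=4: ✓ (rhs at j=4)
  i=5: ✓ (rhs at j=5)

2, 3, 4, 5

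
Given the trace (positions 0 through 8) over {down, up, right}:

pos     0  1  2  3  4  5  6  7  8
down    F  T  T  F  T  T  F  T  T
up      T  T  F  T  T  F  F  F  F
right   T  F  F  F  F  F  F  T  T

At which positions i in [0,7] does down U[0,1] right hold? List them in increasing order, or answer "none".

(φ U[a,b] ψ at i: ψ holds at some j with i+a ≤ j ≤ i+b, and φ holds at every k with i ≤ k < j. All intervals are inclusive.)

Evaluate at each i in [0,7]:
  i=0: ✓ (rhs at j=0)
  i=1: ✗ (no rhs in [1,2])
  i=2: ✗ (no rhs in [2,3])
  i=3: ✗ (no rhs in [3,4])
  i=4: ✗ (no rhs in [4,5])
  i=5: ✗ (no rhs in [5,6])
  i=6: ✗ (lhs fails at k=6 before rhs at j=7)
  i=7: ✓ (rhs at j=7)

0, 7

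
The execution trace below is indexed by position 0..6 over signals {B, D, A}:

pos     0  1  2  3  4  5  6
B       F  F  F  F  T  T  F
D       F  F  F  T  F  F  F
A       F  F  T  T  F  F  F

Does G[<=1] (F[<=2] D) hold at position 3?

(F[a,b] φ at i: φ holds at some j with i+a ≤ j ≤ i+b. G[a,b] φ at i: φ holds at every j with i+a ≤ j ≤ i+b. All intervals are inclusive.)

No

Check F[<=2] D at every j in [3,4]:
  j=3: holds (witness at 3)
  j=4: fails (none in [4,6])
Fails at j=4 → formula fails.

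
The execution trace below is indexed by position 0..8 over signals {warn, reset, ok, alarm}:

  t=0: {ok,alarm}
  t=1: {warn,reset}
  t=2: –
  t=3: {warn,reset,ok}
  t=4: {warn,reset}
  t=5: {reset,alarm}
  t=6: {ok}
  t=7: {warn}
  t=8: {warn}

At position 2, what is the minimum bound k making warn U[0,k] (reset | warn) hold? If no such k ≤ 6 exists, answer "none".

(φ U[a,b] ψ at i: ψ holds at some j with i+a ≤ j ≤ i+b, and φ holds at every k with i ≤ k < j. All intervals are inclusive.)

Need earliest j ≥ 2 with (reset | warn), and warn at every k in [2,j-1].
  j=2: rhs fails.
  j=3: rhs holds but lhs fails at k=2.
  j=4: rhs holds but lhs fails at k=2.
  j=5: rhs holds but lhs fails at k=2.
  j=6: rhs fails.
  j=7: rhs holds but lhs fails at k=2.
  j=8: rhs holds but lhs fails at k=2.
No witness within the range → none.

none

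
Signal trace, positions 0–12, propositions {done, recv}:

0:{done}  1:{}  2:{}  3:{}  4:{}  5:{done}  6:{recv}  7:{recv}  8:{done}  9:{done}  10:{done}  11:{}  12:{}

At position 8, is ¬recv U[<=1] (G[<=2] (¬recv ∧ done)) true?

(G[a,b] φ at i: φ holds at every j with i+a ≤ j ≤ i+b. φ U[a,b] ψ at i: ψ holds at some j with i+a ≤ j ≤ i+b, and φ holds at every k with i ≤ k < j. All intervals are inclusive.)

Need some j in [8,9] with G[<=2] (¬recv ∧ done), and ¬recv at every k in [8,j-1].
  j=8: G[<=2] (¬recv ∧ done) holds; no prefix to check → satisfied.

Holds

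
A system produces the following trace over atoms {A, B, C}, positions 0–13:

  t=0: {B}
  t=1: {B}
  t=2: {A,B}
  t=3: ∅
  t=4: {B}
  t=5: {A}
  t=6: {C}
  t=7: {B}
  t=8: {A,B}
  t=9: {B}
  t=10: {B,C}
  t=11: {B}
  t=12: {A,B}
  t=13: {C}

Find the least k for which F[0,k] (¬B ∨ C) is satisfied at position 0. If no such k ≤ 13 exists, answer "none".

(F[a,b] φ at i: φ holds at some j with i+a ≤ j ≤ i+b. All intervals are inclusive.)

Scan j = 0,1,… for (¬B ∨ C):
  j=0: fails
  j=1: fails
  j=2: fails
  j=3: holds
First hit at j=3, so smallest k = 3-0 = 3.

3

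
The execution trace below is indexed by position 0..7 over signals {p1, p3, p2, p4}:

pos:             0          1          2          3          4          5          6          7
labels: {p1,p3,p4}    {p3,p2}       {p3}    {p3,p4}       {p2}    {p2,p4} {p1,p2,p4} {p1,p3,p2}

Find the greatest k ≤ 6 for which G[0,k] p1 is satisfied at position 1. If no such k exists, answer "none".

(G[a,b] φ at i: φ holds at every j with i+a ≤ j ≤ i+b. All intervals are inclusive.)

p1 must hold from j=1 onward; find where it first fails.
  j=1: fails → no k works.

none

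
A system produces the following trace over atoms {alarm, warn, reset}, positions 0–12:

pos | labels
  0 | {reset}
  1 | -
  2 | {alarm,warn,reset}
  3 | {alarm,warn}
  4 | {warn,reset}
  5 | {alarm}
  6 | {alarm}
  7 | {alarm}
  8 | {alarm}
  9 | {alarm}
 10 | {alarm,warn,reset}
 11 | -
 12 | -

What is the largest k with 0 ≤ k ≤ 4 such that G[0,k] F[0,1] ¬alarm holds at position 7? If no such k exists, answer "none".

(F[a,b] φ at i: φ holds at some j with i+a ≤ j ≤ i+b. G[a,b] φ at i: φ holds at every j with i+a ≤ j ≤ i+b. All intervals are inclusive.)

F[0,1] ¬alarm must hold from j=7 onward; find where it first fails.
  j=7: fails → no k works.

none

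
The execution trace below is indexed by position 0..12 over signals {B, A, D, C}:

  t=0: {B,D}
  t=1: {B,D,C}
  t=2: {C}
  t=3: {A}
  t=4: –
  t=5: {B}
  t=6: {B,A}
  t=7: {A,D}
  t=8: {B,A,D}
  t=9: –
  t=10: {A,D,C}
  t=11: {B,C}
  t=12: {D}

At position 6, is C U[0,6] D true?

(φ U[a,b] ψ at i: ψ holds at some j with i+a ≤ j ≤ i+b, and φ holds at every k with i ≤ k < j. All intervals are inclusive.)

No

Need some j in [6,12] with D, and C at every k in [6,j-1].
  j=6: D false.
  j=7: D holds, but C fails at k=6 → not this j.
  j=8: D holds, but C fails at k=6 → not this j.
  j=9: D false.
  j=10: D holds, but C fails at k=6 → not this j.
  j=11: D false.
  j=12: D holds, but C fails at k=6 → not this j.
No j in the window works → until fails.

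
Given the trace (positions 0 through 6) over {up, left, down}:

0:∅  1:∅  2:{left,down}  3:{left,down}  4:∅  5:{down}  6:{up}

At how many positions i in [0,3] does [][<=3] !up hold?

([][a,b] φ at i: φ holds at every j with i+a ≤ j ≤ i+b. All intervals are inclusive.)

Evaluate at each i in [0,3]:
  i=0: ✓ (all of [0,3])
  i=1: ✓ (all of [1,4])
  i=2: ✓ (all of [2,5])
  i=3: ✗ (fails at j=6)
Positions where it holds: {0, 1, 2} → 3.

3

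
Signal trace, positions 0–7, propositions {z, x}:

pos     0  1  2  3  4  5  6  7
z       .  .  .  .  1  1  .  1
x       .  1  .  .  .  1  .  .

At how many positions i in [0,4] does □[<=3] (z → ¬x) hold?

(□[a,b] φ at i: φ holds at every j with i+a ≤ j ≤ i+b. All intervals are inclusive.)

2

Evaluate at each i in [0,4]:
  i=0: ✓ (all of [0,3])
  i=1: ✓ (all of [1,4])
  i=2: ✗ (fails at j=5)
  i=3: ✗ (fails at j=5)
  i=4: ✗ (fails at j=5)
Positions where it holds: {0, 1} → 2.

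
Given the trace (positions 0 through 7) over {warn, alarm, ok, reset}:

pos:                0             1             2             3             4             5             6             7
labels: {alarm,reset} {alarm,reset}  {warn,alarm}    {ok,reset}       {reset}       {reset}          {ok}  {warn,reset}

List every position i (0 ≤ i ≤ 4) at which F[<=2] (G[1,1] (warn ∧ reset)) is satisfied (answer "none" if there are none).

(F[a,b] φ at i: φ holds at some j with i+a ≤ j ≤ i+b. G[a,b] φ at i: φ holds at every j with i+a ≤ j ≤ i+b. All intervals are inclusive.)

4

Evaluate at each i in [0,4]:
  i=0: ✗ (none in [0,2])
  i=1: ✗ (none in [1,3])
  i=2: ✗ (none in [2,4])
  i=3: ✗ (none in [3,5])
  i=4: ✓ (witness j=6)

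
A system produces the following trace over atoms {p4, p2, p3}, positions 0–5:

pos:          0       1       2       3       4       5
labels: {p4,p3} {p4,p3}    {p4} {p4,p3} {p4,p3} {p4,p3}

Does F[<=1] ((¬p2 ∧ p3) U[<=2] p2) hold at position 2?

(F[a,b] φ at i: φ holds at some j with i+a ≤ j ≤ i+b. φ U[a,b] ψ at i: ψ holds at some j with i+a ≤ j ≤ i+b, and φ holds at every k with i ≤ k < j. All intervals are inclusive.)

Check ((¬p2 ∧ p3) U[<=2] p2) at each j in [2,3]:
  j=2: fails
  j=3: fails
No position in the window satisfies it → formula fails.

False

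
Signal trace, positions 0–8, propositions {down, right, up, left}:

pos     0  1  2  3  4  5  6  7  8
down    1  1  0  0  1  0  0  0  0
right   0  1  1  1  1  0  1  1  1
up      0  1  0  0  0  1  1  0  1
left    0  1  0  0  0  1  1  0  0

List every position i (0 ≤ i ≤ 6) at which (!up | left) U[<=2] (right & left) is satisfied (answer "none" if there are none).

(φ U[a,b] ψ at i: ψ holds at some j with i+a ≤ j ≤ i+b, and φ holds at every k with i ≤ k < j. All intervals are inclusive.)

0, 1, 4, 5, 6

Evaluate at each i in [0,6]:
  i=0: ✓ (rhs at j=1; lhs holds on [0,0])
  i=1: ✓ (rhs at j=1)
  i=2: ✗ (no rhs in [2,4])
  i=3: ✗ (no rhs in [3,5])
  i=4: ✓ (rhs at j=6; lhs holds on [4,5])
  i=5: ✓ (rhs at j=6; lhs holds on [5,5])
  i=6: ✓ (rhs at j=6)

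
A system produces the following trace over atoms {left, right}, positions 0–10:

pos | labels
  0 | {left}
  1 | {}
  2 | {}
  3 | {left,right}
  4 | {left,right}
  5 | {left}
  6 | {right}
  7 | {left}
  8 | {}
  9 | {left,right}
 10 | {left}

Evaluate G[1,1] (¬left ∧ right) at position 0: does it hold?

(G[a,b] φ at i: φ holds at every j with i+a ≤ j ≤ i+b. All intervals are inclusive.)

Check (¬left ∧ right) at every j in [1,1]:
  j=1: false
Fails at j=1 → formula fails.

Does not hold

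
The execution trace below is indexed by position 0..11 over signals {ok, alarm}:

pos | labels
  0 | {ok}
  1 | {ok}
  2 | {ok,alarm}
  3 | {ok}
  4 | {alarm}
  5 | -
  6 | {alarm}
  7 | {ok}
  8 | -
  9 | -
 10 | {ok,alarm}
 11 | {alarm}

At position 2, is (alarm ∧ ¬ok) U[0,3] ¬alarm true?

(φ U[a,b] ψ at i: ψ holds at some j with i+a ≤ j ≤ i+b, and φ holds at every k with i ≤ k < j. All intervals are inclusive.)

Need some j in [2,5] with ¬alarm, and (alarm ∧ ¬ok) at every k in [2,j-1].
  j=2: ¬alarm false.
  j=3: ¬alarm holds, but (alarm ∧ ¬ok) fails at k=2 → not this j.
  j=4: ¬alarm false.
  j=5: ¬alarm holds, but (alarm ∧ ¬ok) fails at k=2 → not this j.
No j in the window works → until fails.

Does not hold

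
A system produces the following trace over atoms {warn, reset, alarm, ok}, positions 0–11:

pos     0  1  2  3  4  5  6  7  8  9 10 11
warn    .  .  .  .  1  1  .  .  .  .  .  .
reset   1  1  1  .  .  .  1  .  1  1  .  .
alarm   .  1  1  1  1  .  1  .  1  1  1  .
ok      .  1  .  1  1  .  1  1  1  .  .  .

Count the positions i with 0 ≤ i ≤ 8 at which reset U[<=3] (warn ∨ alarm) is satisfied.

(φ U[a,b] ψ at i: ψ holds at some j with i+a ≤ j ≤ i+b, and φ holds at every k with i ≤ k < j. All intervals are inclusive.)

8

Evaluate at each i in [0,8]:
  i=0: ✓ (rhs at j=1; lhs holds on [0,0])
  i=1: ✓ (rhs at j=1)
  i=2: ✓ (rhs at j=2)
  i=3: ✓ (rhs at j=3)
  i=4: ✓ (rhs at j=4)
  i=5: ✓ (rhs at j=5)
  i=6: ✓ (rhs at j=6)
  i=7: ✗ (lhs fails at k=7 before rhs at j=8)
  i=8: ✓ (rhs at j=8)
Positions where it holds: {0, 1, 2, 3, 4, 5, 6, 8} → 8.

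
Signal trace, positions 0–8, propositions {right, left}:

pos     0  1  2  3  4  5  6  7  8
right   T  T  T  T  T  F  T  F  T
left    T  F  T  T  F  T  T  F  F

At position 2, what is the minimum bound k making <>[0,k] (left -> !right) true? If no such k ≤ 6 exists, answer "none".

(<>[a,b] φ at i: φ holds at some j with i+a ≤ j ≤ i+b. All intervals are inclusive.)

2

Scan j = 2,3,… for (left -> !right):
  j=2: fails
  j=3: fails
  j=4: holds
First hit at j=4, so smallest k = 4-2 = 2.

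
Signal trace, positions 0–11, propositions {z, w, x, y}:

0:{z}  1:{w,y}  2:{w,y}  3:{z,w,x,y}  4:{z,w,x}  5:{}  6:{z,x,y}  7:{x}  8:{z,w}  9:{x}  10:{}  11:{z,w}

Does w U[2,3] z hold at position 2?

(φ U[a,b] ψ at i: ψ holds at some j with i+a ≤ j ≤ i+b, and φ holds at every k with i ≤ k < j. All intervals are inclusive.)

True

Need some j in [4,5] with z, and w at every k in [2,j-1].
  j=4: z holds; w holds at every k in [2,3] → satisfied.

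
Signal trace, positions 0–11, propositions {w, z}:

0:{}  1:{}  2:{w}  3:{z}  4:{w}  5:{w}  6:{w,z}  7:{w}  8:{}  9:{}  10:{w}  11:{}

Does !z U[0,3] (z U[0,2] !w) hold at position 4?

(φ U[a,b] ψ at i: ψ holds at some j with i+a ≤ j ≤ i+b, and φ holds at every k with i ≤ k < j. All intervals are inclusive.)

Does not hold

Need some j in [4,7] with (z U[0,2] !w), and !z at every k in [4,j-1].
  j=4: (z U[0,2] !w) — fails.
  j=5: (z U[0,2] !w) — fails.
  j=6: (z U[0,2] !w) — fails.
  j=7: (z U[0,2] !w) — fails.
No j in the window works → until fails.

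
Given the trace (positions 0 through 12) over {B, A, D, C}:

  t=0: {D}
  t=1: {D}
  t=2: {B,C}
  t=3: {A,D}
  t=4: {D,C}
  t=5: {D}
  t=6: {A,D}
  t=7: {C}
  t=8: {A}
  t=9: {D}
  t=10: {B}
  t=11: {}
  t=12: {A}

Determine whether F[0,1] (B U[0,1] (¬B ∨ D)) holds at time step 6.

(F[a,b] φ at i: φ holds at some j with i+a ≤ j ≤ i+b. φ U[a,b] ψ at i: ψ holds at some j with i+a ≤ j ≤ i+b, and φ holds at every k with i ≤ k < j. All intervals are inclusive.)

Holds

Check (B U[0,1] (¬B ∨ D)) at each j in [6,7]:
  j=6: holds
  j=7: holds
Found at j=6 → formula holds.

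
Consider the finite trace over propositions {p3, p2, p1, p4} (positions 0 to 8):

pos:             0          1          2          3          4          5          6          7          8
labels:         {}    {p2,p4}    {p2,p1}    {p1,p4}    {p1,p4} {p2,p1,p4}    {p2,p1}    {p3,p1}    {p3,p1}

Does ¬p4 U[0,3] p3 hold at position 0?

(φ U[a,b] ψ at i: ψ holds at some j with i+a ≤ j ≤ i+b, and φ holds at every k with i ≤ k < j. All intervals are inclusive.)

False

Need some j in [0,3] with p3, and ¬p4 at every k in [0,j-1].
  j=0: p3 false.
  j=1: p3 false.
  j=2: p3 false.
  j=3: p3 false.
No j in the window works → until fails.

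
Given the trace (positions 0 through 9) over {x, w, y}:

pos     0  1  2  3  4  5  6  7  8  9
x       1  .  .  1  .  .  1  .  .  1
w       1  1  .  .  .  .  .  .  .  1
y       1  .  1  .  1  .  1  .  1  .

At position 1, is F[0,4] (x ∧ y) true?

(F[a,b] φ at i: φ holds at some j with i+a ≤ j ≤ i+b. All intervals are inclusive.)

Check (x ∧ y) at each j in [1,5]:
  j=1: false
  j=2: false
  j=3: false
  j=4: false
  j=5: false
No position in the window satisfies it → formula fails.

No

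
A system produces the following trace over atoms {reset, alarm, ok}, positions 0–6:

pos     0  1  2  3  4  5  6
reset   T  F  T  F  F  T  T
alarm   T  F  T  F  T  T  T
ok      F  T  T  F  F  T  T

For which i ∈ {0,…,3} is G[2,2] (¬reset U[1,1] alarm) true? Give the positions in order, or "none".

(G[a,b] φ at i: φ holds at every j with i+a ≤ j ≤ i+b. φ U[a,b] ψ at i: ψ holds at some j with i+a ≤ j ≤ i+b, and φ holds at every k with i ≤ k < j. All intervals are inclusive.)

Evaluate at each i in [0,3]:
  i=0: ✗ (fails at j=2)
  i=1: ✓ (all of [3,3])
  i=2: ✓ (all of [4,4])
  i=3: ✗ (fails at j=5)

1, 2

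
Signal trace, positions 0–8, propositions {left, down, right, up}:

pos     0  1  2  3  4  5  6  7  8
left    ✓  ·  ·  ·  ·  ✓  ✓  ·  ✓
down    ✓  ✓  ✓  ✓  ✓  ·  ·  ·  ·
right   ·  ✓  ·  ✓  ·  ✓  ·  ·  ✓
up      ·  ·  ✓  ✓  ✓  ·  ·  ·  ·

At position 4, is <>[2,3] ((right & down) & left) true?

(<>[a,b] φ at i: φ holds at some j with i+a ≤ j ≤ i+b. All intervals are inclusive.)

Check ((right & down) & left) at each j in [6,7]:
  j=6: false
  j=7: false
No position in the window satisfies it → formula fails.

Does not hold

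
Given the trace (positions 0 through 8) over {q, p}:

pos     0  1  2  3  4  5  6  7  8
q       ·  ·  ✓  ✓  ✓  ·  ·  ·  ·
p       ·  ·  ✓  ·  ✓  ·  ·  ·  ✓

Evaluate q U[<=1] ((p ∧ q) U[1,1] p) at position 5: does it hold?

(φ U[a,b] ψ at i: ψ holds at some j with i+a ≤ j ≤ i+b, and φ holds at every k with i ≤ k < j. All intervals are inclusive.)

Need some j in [5,6] with ((p ∧ q) U[1,1] p), and q at every k in [5,j-1].
  j=5: ((p ∧ q) U[1,1] p) — fails.
  j=6: ((p ∧ q) U[1,1] p) — fails.
No j in the window works → until fails.

Does not hold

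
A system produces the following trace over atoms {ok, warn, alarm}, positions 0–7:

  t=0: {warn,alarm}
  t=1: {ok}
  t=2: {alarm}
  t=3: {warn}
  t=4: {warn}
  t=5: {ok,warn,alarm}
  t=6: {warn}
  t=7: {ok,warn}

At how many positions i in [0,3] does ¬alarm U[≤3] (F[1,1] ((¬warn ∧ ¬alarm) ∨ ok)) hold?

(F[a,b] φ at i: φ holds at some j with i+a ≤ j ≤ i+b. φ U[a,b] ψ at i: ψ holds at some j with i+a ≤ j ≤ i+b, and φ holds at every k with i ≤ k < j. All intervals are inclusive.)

Evaluate at each i in [0,3]:
  i=0: ✓ (rhs at j=0)
  i=1: ✗ (lhs fails at k=2 before rhs at j=4)
  i=2: ✗ (lhs fails at k=2 before rhs at j=4)
  i=3: ✓ (rhs at j=4; lhs holds on [3,3])
Positions where it holds: {0, 3} → 2.

2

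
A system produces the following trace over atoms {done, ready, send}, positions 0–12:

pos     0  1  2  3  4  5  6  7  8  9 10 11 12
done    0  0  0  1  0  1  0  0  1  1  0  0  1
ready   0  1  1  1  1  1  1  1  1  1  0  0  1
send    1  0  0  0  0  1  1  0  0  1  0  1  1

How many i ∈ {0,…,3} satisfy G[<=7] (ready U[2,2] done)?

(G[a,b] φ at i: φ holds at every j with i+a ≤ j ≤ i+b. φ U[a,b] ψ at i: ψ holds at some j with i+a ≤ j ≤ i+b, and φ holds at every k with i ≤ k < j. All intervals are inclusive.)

0

Evaluate at each i in [0,3]:
  i=0: ✗ (fails at j=0)
  i=1: ✗ (fails at j=2)
  i=2: ✗ (fails at j=2)
  i=3: ✗ (fails at j=4)
Positions where it holds: {} → 0.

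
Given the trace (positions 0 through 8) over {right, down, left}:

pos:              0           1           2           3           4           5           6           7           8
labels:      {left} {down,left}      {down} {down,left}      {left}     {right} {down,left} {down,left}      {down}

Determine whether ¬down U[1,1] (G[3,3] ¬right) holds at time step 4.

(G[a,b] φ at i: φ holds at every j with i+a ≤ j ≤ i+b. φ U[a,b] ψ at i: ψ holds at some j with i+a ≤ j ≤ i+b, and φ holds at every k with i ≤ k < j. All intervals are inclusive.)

Holds

Need some j in [5,5] with G[3,3] ¬right, and ¬down at every k in [4,j-1].
  j=5: G[3,3] ¬right holds; ¬down holds at every k in [4,4] → satisfied.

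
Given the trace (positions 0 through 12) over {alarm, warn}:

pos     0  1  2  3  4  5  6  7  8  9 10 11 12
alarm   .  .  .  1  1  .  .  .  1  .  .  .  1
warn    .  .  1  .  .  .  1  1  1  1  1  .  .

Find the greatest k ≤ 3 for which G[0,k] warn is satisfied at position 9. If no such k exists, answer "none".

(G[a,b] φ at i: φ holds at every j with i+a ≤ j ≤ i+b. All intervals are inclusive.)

warn must hold from j=9 onward; find where it first fails.
  j=9: holds
  j=10: holds
  j=11: fails
Holds on [9,10], so largest k = 1.

1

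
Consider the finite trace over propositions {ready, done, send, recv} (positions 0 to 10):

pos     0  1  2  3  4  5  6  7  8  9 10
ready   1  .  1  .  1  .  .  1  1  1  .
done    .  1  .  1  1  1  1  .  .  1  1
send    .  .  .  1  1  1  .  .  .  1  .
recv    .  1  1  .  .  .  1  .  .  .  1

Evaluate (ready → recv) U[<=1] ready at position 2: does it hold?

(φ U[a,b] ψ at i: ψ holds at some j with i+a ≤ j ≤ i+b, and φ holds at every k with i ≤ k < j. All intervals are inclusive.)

True

Need some j in [2,3] with ready, and (ready → recv) at every k in [2,j-1].
  j=2: ready holds; no prefix to check → satisfied.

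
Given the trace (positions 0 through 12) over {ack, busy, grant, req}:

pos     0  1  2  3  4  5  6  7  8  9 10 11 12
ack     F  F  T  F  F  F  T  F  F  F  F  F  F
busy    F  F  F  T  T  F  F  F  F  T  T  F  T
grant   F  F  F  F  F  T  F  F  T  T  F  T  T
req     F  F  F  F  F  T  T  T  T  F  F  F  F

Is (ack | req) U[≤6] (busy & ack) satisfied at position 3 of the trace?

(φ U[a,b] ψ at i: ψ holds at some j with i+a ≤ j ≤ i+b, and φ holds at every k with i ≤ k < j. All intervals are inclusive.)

No

Need some j in [3,9] with (busy & ack), and (ack | req) at every k in [3,j-1].
  j=3: (busy & ack) false.
  j=4: (busy & ack) false.
  j=5: (busy & ack) false.
  j=6: (busy & ack) false.
  j=7: (busy & ack) false.
  j=8: (busy & ack) false.
  j=9: (busy & ack) false.
No j in the window works → until fails.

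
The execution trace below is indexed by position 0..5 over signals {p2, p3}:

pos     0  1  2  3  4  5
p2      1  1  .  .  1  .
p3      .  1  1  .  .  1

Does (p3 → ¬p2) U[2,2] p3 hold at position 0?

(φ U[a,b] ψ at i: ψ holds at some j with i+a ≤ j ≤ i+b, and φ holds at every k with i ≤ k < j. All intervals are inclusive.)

Need some j in [2,2] with p3, and (p3 → ¬p2) at every k in [0,j-1].
  j=2: p3 holds, but (p3 → ¬p2) fails at k=1 → not this j.
No j in the window works → until fails.

No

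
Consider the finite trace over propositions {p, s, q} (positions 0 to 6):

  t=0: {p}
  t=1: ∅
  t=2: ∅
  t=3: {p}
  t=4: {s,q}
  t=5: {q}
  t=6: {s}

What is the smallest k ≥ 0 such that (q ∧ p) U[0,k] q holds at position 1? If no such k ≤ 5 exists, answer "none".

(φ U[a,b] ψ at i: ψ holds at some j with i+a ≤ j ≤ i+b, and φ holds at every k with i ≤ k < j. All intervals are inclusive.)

Need earliest j ≥ 1 with q, and (q ∧ p) at every k in [1,j-1].
  j=1: rhs fails.
  j=2: rhs fails.
  j=3: rhs fails.
  j=4: rhs holds but lhs fails at k=1.
  j=5: rhs holds but lhs fails at k=1.
  j=6: rhs fails.
No witness within the range → none.

none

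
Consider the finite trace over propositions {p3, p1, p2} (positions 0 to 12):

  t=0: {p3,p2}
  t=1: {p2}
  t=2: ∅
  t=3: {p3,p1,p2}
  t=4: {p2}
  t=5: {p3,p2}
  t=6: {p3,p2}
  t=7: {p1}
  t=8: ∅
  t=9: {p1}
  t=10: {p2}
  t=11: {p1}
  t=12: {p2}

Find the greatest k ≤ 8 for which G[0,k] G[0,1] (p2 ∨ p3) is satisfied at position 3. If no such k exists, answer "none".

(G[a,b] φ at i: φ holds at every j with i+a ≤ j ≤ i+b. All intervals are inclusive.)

2

G[0,1] (p2 ∨ p3) must hold from j=3 onward; find where it first fails.
  j=3: holds
  j=4: holds
  j=5: holds
  j=6: fails
Holds on [3,5], so largest k = 2.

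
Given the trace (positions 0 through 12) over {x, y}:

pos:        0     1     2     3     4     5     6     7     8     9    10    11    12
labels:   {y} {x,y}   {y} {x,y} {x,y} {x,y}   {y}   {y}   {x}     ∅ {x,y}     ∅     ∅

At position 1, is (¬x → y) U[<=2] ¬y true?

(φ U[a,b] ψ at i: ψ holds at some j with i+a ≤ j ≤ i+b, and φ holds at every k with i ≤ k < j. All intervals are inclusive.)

Need some j in [1,3] with ¬y, and (¬x → y) at every k in [1,j-1].
  j=1: ¬y false.
  j=2: ¬y false.
  j=3: ¬y false.
No j in the window works → until fails.

No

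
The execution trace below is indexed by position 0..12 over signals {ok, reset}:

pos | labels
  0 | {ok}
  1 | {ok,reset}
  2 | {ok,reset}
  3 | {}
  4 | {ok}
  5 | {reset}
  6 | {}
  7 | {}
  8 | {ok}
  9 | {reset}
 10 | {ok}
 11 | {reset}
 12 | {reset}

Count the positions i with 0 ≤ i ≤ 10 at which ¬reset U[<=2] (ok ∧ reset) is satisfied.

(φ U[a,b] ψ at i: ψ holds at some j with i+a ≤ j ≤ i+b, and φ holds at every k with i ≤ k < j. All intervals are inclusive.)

Evaluate at each i in [0,10]:
  i=0: ✓ (rhs at j=1; lhs holds on [0,0])
  i=1: ✓ (rhs at j=1)
  i=2: ✓ (rhs at j=2)
  i=3: ✗ (no rhs in [3,5])
  i=4: ✗ (no rhs in [4,6])
  i=5: ✗ (no rhs in [5,7])
  i=6: ✗ (no rhs in [6,8])
  i=7: ✗ (no rhs in [7,9])
  i=8: ✗ (no rhs in [8,10])
  i=9: ✗ (no rhs in [9,11])
  i=10: ✗ (no rhs in [10,12])
Positions where it holds: {0, 1, 2} → 3.

3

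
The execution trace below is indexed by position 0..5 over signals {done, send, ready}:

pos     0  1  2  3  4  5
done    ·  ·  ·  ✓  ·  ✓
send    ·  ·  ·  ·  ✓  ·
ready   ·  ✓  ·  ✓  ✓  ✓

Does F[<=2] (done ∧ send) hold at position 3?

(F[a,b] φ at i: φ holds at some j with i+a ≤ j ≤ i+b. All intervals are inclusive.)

Check (done ∧ send) at each j in [3,5]:
  j=3: false
  j=4: false
  j=5: false
No position in the window satisfies it → formula fails.

False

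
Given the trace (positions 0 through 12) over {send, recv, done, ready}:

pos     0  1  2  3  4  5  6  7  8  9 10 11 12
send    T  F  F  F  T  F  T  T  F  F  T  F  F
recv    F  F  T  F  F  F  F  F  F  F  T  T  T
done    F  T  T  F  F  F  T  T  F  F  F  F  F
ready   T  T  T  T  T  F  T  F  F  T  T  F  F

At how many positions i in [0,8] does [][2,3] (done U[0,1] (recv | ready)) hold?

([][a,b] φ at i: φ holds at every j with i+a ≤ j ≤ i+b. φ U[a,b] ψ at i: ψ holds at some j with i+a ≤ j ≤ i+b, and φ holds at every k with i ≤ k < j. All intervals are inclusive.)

4

Evaluate at each i in [0,8]:
  i=0: ✓ (all of [2,3])
  i=1: ✓ (all of [3,4])
  i=2: ✗ (fails at j=5)
  i=3: ✗ (fails at j=5)
  i=4: ✗ (fails at j=7)
  i=5: ✗ (fails at j=7)
  i=6: ✗ (fails at j=8)
  i=7: ✓ (all of [9,10])
  i=8: ✓ (all of [10,11])
Positions where it holds: {0, 1, 7, 8} → 4.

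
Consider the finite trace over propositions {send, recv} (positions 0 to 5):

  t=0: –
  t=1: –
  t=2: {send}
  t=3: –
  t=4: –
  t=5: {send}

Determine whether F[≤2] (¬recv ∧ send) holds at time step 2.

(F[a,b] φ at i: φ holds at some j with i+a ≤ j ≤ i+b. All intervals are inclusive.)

Check (¬recv ∧ send) at each j in [2,4]:
  j=2: true
  j=3: false
  j=4: false
Found at j=2 → formula holds.

Yes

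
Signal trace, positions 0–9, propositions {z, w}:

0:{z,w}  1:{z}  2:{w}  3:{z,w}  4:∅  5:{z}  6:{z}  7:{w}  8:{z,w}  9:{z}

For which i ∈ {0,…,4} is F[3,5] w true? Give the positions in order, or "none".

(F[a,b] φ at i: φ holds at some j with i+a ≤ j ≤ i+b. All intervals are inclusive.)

Evaluate at each i in [0,4]:
  i=0: ✓ (witness j=3)
  i=1: ✗ (none in [4,6])
  i=2: ✓ (witness j=7)
  i=3: ✓ (witness j=7)
  i=4: ✓ (witness j=7)

0, 2, 3, 4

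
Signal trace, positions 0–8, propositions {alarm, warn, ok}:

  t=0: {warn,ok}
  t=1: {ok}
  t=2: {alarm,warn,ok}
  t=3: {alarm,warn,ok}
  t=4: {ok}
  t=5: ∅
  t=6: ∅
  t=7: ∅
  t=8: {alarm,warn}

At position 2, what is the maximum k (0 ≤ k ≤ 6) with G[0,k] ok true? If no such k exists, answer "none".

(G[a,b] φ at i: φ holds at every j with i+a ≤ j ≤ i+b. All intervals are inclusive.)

2

ok must hold from j=2 onward; find where it first fails.
  j=2: holds
  j=3: holds
  j=4: holds
  j=5: fails
Holds on [2,4], so largest k = 2.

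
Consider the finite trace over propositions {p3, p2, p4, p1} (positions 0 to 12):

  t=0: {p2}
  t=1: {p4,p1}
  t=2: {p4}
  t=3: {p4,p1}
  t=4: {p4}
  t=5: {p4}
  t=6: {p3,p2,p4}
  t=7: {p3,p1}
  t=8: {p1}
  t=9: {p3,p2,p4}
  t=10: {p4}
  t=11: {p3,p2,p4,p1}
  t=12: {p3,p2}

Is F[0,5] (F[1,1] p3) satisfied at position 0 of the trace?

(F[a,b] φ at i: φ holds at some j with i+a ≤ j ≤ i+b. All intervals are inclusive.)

True

Check F[1,1] p3 at each j in [0,5]:
  j=0: fails (none in [1,1])
  j=1: fails (none in [2,2])
  j=2: fails (none in [3,3])
  j=3: fails (none in [4,4])
  j=4: fails (none in [5,5])
  j=5: holds (witness at 6)
Found at j=5 → formula holds.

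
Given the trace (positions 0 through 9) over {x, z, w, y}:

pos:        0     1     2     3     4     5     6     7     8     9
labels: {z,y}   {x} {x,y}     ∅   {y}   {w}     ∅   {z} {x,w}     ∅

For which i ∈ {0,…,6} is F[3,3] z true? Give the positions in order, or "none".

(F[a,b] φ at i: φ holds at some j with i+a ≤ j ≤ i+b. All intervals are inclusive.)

Evaluate at each i in [0,6]:
  i=0: ✗ (none in [3,3])
  i=1: ✗ (none in [4,4])
  i=2: ✗ (none in [5,5])
  i=3: ✗ (none in [6,6])
  i=4: ✓ (witness j=7)
  i=5: ✗ (none in [8,8])
  i=6: ✗ (none in [9,9])

4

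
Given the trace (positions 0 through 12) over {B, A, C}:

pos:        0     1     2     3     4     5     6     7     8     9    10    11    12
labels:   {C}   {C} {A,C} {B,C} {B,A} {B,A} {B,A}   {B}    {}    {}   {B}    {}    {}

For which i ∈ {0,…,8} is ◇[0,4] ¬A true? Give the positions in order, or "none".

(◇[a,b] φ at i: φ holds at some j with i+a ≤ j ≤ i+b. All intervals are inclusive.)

0, 1, 2, 3, 4, 5, 6, 7, 8

Evaluate at each i in [0,8]:
  i=0: ✓ (witness j=0)
  i=1: ✓ (witness j=1)
  i=2: ✓ (witness j=3)
  i=3: ✓ (witness j=3)
  i=4: ✓ (witness j=7)
  i=5: ✓ (witness j=7)
  i=6: ✓ (witness j=7)
  i=7: ✓ (witness j=7)
  i=8: ✓ (witness j=8)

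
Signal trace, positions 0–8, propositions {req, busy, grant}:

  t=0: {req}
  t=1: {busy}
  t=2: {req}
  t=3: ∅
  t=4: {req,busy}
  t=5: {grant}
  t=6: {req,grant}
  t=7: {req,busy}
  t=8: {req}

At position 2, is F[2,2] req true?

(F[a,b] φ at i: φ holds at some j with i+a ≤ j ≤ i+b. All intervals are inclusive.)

Holds

Check req at each j in [4,4]:
  j=4: true
Found at j=4 → formula holds.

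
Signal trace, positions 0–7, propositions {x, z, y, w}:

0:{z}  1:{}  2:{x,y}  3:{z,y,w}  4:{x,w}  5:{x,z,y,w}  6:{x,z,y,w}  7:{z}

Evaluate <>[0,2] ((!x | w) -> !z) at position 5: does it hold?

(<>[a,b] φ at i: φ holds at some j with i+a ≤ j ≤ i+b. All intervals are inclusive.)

Check ((!x | w) -> !z) at each j in [5,7]:
  j=5: false
  j=6: false
  j=7: false
No position in the window satisfies it → formula fails.

No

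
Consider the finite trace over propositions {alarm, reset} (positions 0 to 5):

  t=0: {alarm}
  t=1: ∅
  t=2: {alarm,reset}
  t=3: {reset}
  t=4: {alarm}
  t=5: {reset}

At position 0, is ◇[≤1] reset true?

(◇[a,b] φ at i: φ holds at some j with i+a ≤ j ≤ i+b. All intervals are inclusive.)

Check reset at each j in [0,1]:
  j=0: false
  j=1: false
No position in the window satisfies it → formula fails.

False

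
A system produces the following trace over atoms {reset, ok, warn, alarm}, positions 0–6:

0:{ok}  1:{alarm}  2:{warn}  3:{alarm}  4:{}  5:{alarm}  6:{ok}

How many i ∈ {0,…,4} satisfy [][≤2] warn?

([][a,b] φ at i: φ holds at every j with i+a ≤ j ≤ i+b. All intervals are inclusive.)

Evaluate at each i in [0,4]:
  i=0: ✗ (fails at j=0)
  i=1: ✗ (fails at j=1)
  i=2: ✗ (fails at j=3)
  i=3: ✗ (fails at j=3)
  i=4: ✗ (fails at j=4)
Positions where it holds: {} → 0.

0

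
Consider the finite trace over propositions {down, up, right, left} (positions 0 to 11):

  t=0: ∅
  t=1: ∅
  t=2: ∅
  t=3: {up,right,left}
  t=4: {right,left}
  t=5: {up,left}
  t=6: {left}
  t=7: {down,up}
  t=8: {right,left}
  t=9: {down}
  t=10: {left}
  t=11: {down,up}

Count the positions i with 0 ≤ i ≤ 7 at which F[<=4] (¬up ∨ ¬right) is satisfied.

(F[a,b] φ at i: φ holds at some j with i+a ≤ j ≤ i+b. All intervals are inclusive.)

Evaluate at each i in [0,7]:
  i=0: ✓ (witness j=0)
  i=1: ✓ (witness j=1)
  i=2: ✓ (witness j=2)
  i=3: ✓ (witness j=4)
  i=4: ✓ (witness j=4)
  i=5: ✓ (witness j=5)
  i=6: ✓ (witness j=6)
  i=7: ✓ (witness j=7)
Positions where it holds: {0, 1, 2, 3, 4, 5, 6, 7} → 8.

8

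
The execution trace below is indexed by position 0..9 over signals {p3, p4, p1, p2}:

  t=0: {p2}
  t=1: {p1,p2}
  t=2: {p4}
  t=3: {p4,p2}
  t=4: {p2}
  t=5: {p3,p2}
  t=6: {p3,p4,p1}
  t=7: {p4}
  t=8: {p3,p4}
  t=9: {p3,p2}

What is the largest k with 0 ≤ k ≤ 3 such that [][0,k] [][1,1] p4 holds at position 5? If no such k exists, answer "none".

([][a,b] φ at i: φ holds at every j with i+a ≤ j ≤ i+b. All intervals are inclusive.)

2

[][1,1] p4 must hold from j=5 onward; find where it first fails.
  j=5: holds
  j=6: holds
  j=7: holds
  j=8: fails
Holds on [5,7], so largest k = 2.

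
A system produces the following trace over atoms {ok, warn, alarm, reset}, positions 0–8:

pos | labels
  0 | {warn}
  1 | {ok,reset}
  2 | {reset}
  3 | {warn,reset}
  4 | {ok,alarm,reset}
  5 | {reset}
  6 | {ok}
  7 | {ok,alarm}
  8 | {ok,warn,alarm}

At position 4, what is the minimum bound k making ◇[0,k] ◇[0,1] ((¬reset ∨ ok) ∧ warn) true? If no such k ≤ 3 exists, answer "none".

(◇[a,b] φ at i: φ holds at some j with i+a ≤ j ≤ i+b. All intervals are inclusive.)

3

Scan j = 4,5,… for ◇[0,1] ((¬reset ∨ ok) ∧ warn):
  j=4: fails
  j=5: fails
  j=6: fails
  j=7: holds
First hit at j=7, so smallest k = 7-4 = 3.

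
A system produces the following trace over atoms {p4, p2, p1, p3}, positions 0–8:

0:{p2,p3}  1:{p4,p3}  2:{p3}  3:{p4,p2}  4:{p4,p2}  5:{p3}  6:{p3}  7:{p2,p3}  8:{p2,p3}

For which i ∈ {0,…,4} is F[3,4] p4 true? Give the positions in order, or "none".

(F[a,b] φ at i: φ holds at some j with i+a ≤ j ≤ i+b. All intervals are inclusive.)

0, 1

Evaluate at each i in [0,4]:
  i=0: ✓ (witness j=3)
  i=1: ✓ (witness j=4)
  i=2: ✗ (none in [5,6])
  i=3: ✗ (none in [6,7])
  i=4: ✗ (none in [7,8])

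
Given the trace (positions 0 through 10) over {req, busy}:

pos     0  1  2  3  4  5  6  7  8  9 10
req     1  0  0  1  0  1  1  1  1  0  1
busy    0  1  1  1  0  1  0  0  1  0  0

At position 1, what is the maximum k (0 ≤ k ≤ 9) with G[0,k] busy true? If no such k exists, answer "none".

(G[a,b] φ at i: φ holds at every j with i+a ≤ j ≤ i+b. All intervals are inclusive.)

busy must hold from j=1 onward; find where it first fails.
  j=1: holds
  j=2: holds
  j=3: holds
  j=4: fails
Holds on [1,3], so largest k = 2.

2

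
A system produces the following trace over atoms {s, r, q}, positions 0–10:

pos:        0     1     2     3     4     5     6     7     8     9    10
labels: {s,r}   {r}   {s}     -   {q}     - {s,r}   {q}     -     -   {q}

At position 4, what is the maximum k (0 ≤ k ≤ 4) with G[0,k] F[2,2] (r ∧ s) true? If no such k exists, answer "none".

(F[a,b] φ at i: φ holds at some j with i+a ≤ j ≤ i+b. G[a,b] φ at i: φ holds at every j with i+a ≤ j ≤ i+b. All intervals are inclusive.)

0

F[2,2] (r ∧ s) must hold from j=4 onward; find where it first fails.
  j=4: holds
  j=5: fails
Holds on [4,4], so largest k = 0.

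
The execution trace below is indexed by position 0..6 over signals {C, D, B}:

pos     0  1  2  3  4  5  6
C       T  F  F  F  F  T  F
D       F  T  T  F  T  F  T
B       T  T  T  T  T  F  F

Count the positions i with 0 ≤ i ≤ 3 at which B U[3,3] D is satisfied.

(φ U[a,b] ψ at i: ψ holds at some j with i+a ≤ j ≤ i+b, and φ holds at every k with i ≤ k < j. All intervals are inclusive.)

1

Evaluate at each i in [0,3]:
  i=0: ✗ (no rhs in [3,3])
  i=1: ✓ (rhs at j=4; lhs holds on [1,3])
  i=2: ✗ (no rhs in [5,5])
  i=3: ✗ (lhs fails at k=5 before rhs at j=6)
Positions where it holds: {1} → 1.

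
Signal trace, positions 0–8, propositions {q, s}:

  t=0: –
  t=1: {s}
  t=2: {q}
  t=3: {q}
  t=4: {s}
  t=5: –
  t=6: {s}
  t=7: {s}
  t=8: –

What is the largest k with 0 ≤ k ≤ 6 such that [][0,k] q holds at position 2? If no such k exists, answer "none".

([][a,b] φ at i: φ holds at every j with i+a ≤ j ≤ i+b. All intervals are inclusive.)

q must hold from j=2 onward; find where it first fails.
  j=2: holds
  j=3: holds
  j=4: fails
Holds on [2,3], so largest k = 1.

1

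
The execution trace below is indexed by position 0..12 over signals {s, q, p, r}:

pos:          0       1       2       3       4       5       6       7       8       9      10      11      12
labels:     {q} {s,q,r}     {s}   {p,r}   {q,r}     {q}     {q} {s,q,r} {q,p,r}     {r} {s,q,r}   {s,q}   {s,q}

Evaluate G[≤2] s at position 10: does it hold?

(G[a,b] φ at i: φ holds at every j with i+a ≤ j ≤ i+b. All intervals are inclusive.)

Holds

Check s at every j in [10,12]:
  j=10: true
  j=11: true
  j=12: true
All positions satisfy it → formula holds.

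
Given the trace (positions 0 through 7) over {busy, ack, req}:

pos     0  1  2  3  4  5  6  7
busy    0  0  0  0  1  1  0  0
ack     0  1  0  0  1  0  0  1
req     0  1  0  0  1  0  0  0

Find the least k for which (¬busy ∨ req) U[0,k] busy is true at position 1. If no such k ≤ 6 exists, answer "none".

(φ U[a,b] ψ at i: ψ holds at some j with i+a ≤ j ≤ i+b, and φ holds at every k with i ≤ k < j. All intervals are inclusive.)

Need earliest j ≥ 1 with busy, and (¬busy ∨ req) at every k in [1,j-1].
  j=1: rhs fails.
  j=2: rhs fails.
  j=3: rhs fails.
  j=4: rhs holds; lhs holds on [1,3]. k = 3.

3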